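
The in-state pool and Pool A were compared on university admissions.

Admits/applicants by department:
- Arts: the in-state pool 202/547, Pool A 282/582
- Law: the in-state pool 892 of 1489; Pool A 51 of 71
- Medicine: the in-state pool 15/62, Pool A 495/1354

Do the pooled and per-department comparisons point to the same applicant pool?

No

Arts: the in-state pool 202/547 = 36.9%, Pool A 282/582 = 48.5% → Pool A
Law: the in-state pool 892/1489 = 59.9%, Pool A 51/71 = 71.8% → Pool A
Medicine: the in-state pool 15/62 = 24.2%, Pool A 495/1354 = 36.6% → Pool A
Overall: the in-state pool 1109/2098 = 52.9%, Pool A 828/2007 = 41.3% → the in-state pool
Pool A wins each department group but the in-state pool wins overall — the comparison reverses. Pool A's applicants skew toward Medicine, which has a lower base rate.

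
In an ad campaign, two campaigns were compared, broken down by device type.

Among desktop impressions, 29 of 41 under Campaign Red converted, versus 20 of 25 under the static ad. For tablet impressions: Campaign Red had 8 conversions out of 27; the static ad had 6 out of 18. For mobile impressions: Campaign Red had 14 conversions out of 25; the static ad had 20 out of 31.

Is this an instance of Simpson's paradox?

No

Desktop: Campaign Red 29/41 = 70.7%, the static ad 20/25 = 80.0% → the static ad
Tablet: Campaign Red 8/27 = 29.6%, the static ad 6/18 = 33.3% → the static ad
Mobile: Campaign Red 14/25 = 56.0%, the static ad 20/31 = 64.5% → the static ad
Overall: Campaign Red 51/93 = 54.8%, the static ad 46/74 = 62.2% → the static ad
The static ad wins overall and in every device group — no reversal.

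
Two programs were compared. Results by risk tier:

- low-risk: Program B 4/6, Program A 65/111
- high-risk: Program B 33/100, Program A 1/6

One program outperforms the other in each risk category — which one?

Program B

Low-risk: Program B 4/6 = 66.7%, Program A 65/111 = 58.6% → Program B
High-risk: Program B 33/100 = 33.0%, Program A 1/6 = 16.7% → Program B
Program B has the higher rate in both groups.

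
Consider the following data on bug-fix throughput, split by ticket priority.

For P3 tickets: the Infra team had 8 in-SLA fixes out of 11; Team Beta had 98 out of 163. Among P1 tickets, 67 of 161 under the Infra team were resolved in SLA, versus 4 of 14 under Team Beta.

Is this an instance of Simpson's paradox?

Yes

P3: the Infra team 8/11 = 72.7%, Team Beta 98/163 = 60.1% → the Infra team
P1: the Infra team 67/161 = 41.6%, Team Beta 4/14 = 28.6% → the Infra team
Overall: the Infra team 75/172 = 43.6%, Team Beta 102/177 = 57.6% → Team Beta
The Infra team wins each ticket group but Team Beta wins overall — the comparison reverses. The Infra team's tickets skew toward P1, which has a lower base rate.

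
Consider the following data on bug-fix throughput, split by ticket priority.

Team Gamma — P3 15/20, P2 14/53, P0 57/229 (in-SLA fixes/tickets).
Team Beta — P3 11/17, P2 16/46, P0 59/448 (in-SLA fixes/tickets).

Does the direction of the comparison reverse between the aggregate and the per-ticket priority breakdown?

No

P3: Team Gamma 15/20 = 75.0%, Team Beta 11/17 = 64.7% → Team Gamma
P2: Team Gamma 14/53 = 26.4%, Team Beta 16/46 = 34.8% → Team Beta
P0: Team Gamma 57/229 = 24.9%, Team Beta 59/448 = 13.2% → Team Gamma
Overall: Team Gamma 86/302 = 28.5%, Team Beta 86/511 = 16.8% → Team Gamma
Neither sweeps: Team Gamma wins 2 of 3 groups, Team Beta wins 1. Team Gamma wins overall but not every group — no Simpson reversal.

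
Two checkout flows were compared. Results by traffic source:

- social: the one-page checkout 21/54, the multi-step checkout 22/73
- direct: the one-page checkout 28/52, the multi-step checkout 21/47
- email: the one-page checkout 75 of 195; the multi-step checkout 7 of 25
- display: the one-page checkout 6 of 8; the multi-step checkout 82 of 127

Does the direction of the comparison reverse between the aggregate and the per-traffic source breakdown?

Yes

Social: the one-page checkout 21/54 = 38.9%, the multi-step checkout 22/73 = 30.1% → the one-page checkout
Direct: the one-page checkout 28/52 = 53.8%, the multi-step checkout 21/47 = 44.7% → the one-page checkout
Email: the one-page checkout 75/195 = 38.5%, the multi-step checkout 7/25 = 28.0% → the one-page checkout
Display: the one-page checkout 6/8 = 75.0%, the multi-step checkout 82/127 = 64.6% → the one-page checkout
Overall: the one-page checkout 130/309 = 42.1%, the multi-step checkout 132/272 = 48.5% → the multi-step checkout
The one-page checkout wins each traffic group but the multi-step checkout wins overall — the comparison reverses. The one-page checkout's sessions skew toward email, which has a lower base rate.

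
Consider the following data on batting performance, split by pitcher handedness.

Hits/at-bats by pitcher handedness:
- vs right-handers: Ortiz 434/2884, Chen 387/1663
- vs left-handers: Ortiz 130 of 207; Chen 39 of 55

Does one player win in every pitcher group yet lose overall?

No

Vs right-handers: Ortiz 434/2884 = 15.0%, Chen 387/1663 = 23.3% → Chen
Vs left-handers: Ortiz 130/207 = 62.8%, Chen 39/55 = 70.9% → Chen
Overall: Ortiz 564/3091 = 18.2%, Chen 426/1718 = 24.8% → Chen
Chen wins overall and in every pitcher group — no reversal.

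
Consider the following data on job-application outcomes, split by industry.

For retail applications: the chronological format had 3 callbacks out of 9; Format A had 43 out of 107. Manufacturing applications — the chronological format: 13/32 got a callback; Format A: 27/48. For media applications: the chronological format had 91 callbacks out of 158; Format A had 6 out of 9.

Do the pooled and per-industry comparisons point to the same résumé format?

No

Retail: the chronological format 3/9 = 33.3%, Format A 43/107 = 40.2% → Format A
Manufacturing: the chronological format 13/32 = 40.6%, Format A 27/48 = 56.2% → Format A
Media: the chronological format 91/158 = 57.6%, Format A 6/9 = 66.7% → Format A
Overall: the chronological format 107/199 = 53.8%, Format A 76/164 = 46.3% → the chronological format
Format A wins each industry group but the chronological format wins overall — the comparison reverses. Format A's applications skew toward retail, which has a lower base rate.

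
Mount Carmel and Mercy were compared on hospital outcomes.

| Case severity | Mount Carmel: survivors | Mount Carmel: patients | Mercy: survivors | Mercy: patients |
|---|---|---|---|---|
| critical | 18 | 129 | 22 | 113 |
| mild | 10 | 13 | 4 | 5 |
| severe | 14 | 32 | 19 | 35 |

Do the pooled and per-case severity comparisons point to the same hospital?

Yes

Critical: Mount Carmel 18/129 = 14.0%, Mercy 22/113 = 19.5% → Mercy
Mild: Mount Carmel 10/13 = 76.9%, Mercy 4/5 = 80.0% → Mercy
Severe: Mount Carmel 14/32 = 43.8%, Mercy 19/35 = 54.3% → Mercy
Overall: Mount Carmel 42/174 = 24.1%, Mercy 45/153 = 29.4% → Mercy
Mercy wins overall and in every case group — no reversal.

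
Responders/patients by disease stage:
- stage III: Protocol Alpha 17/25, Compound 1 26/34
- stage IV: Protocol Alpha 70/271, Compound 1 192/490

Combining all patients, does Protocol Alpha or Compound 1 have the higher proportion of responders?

Stage III: Protocol Alpha 17/25 = 68.0%, Compound 1 26/34 = 76.5% → Compound 1
Stage IV: Protocol Alpha 70/271 = 25.8%, Compound 1 192/490 = 39.2% → Compound 1
Overall: Protocol Alpha 87/296 = 29.4%, Compound 1 218/524 = 41.6% → Compound 1

Compound 1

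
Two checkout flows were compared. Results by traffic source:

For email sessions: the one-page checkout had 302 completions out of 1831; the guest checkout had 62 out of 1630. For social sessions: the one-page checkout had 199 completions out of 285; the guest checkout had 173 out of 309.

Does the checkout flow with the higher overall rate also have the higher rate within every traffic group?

Yes

Email: the one-page checkout 302/1831 = 16.5%, the guest checkout 62/1630 = 3.8% → the one-page checkout
Social: the one-page checkout 199/285 = 69.8%, the guest checkout 173/309 = 56.0% → the one-page checkout
Overall: the one-page checkout 501/2116 = 23.7%, the guest checkout 235/1939 = 12.1% → the one-page checkout
The one-page checkout wins overall and in every traffic group — no reversal.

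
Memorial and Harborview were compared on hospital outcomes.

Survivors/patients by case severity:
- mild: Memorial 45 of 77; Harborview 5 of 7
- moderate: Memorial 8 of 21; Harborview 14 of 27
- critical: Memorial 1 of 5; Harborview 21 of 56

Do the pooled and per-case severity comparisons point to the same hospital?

No

Mild: Memorial 45/77 = 58.4%, Harborview 5/7 = 71.4% → Harborview
Moderate: Memorial 8/21 = 38.1%, Harborview 14/27 = 51.9% → Harborview
Critical: Memorial 1/5 = 20.0%, Harborview 21/56 = 37.5% → Harborview
Overall: Memorial 54/103 = 52.4%, Harborview 40/90 = 44.4% → Memorial
Harborview wins each case group but Memorial wins overall — the comparison reverses. Harborview's patients skew toward critical, which has a lower base rate.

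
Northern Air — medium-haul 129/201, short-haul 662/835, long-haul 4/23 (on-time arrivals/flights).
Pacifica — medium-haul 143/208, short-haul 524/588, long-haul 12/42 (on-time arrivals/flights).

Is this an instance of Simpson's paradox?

Medium-haul: Northern Air 129/201 = 64.2%, Pacifica 143/208 = 68.8% → Pacifica
Short-haul: Northern Air 662/835 = 79.3%, Pacifica 524/588 = 89.1% → Pacifica
Long-haul: Northern Air 4/23 = 17.4%, Pacifica 12/42 = 28.6% → Pacifica
Overall: Northern Air 795/1059 = 75.1%, Pacifica 679/838 = 81.0% → Pacifica
Pacifica wins overall and in every route group — no reversal.

No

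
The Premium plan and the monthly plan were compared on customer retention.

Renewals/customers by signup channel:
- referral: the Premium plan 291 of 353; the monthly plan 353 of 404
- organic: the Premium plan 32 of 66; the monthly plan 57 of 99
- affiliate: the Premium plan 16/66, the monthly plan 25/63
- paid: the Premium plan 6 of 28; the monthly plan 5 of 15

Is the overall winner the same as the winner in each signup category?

Yes

Referral: the Premium plan 291/353 = 82.4%, the monthly plan 353/404 = 87.4% → the monthly plan
Organic: the Premium plan 32/66 = 48.5%, the monthly plan 57/99 = 57.6% → the monthly plan
Affiliate: the Premium plan 16/66 = 24.2%, the monthly plan 25/63 = 39.7% → the monthly plan
Paid: the Premium plan 6/28 = 21.4%, the monthly plan 5/15 = 33.3% → the monthly plan
Overall: the Premium plan 345/513 = 67.3%, the monthly plan 440/581 = 75.7% → the monthly plan
The monthly plan wins overall and in every signup group — no reversal.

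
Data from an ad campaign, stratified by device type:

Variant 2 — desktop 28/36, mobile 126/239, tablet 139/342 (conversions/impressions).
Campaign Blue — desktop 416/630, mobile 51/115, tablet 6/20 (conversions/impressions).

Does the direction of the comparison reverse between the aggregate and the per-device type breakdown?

Desktop: Variant 2 28/36 = 77.8%, Campaign Blue 416/630 = 66.0% → Variant 2
Mobile: Variant 2 126/239 = 52.7%, Campaign Blue 51/115 = 44.3% → Variant 2
Tablet: Variant 2 139/342 = 40.6%, Campaign Blue 6/20 = 30.0% → Variant 2
Overall: Variant 2 293/617 = 47.5%, Campaign Blue 473/765 = 61.8% → Campaign Blue
Variant 2 wins each device group but Campaign Blue wins overall — the comparison reverses. Variant 2's impressions skew toward tablet, which has a lower base rate.

Yes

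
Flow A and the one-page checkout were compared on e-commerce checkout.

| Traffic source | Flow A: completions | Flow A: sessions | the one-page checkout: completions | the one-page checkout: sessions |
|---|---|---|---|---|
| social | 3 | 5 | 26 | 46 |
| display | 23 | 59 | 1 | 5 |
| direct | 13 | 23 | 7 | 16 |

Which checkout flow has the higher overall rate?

the one-page checkout

Social: Flow A 3/5 = 60.0%, the one-page checkout 26/46 = 56.5% → Flow A
Display: Flow A 23/59 = 39.0%, the one-page checkout 1/5 = 20.0% → Flow A
Direct: Flow A 13/23 = 56.5%, the one-page checkout 7/16 = 43.8% → Flow A
Overall: Flow A 39/87 = 44.8%, the one-page checkout 34/67 = 50.7% → the one-page checkout
(Flow A wins every traffic group but the one-page checkout wins overall — Flow A's sessions skew toward the low-rate display group.)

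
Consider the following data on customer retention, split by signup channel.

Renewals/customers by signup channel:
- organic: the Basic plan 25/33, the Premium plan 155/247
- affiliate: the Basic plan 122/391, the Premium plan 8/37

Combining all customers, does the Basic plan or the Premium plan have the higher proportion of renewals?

the Premium plan

Organic: the Basic plan 25/33 = 75.8%, the Premium plan 155/247 = 62.8% → the Basic plan
Affiliate: the Basic plan 122/391 = 31.2%, the Premium plan 8/37 = 21.6% → the Basic plan
Overall: the Basic plan 147/424 = 34.7%, the Premium plan 163/284 = 57.4% → the Premium plan
(The Basic plan wins every signup group but the Premium plan wins overall — the Basic plan's customers skew toward the low-rate affiliate group.)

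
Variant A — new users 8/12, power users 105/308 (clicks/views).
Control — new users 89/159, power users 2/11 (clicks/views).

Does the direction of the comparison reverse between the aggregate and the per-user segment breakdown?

New users: Variant A 8/12 = 66.7%, Control 89/159 = 56.0% → Variant A
Power users: Variant A 105/308 = 34.1%, Control 2/11 = 18.2% → Variant A
Overall: Variant A 113/320 = 35.3%, Control 91/170 = 53.5% → Control
Variant A wins each user group but Control wins overall — the comparison reverses. Variant A's views skew toward power users, which has a lower base rate.

Yes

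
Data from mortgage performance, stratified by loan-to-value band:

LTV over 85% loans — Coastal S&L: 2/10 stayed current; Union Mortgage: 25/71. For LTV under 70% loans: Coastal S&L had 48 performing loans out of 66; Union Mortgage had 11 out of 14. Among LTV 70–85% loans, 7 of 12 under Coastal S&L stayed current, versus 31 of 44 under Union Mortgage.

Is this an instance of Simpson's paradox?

Yes

LTV over 85%: Coastal S&L 2/10 = 20.0%, Union Mortgage 25/71 = 35.2% → Union Mortgage
LTV under 70%: Coastal S&L 48/66 = 72.7%, Union Mortgage 11/14 = 78.6% → Union Mortgage
LTV 70–85%: Coastal S&L 7/12 = 58.3%, Union Mortgage 31/44 = 70.5% → Union Mortgage
Overall: Coastal S&L 57/88 = 64.8%, Union Mortgage 67/129 = 51.9% → Coastal S&L
Union Mortgage wins each loan-to-value group but Coastal S&L wins overall — the comparison reverses. Union Mortgage's loans skew toward LTV over 85%, which has a lower base rate.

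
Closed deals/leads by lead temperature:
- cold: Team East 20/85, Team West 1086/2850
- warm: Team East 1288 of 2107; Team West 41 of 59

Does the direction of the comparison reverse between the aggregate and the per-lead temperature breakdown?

Cold: Team East 20/85 = 23.5%, Team West 1086/2850 = 38.1% → Team West
Warm: Team East 1288/2107 = 61.1%, Team West 41/59 = 69.5% → Team West
Overall: Team East 1308/2192 = 59.7%, Team West 1127/2909 = 38.7% → Team East
Team West wins each lead group but Team East wins overall — the comparison reverses. Team West's leads skew toward cold, which has a lower base rate.

Yes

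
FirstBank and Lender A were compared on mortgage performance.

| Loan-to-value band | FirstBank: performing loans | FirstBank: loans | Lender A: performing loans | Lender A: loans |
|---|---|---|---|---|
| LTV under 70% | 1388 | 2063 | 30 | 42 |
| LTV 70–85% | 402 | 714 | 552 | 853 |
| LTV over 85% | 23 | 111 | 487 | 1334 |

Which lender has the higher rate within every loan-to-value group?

Lender A

LTV under 70%: FirstBank 1388/2063 = 67.3%, Lender A 30/42 = 71.4% → Lender A
LTV 70–85%: FirstBank 402/714 = 56.3%, Lender A 552/853 = 64.7% → Lender A
LTV over 85%: FirstBank 23/111 = 20.7%, Lender A 487/1334 = 36.5% → Lender A
Lender A has the higher rate in all 3 groups.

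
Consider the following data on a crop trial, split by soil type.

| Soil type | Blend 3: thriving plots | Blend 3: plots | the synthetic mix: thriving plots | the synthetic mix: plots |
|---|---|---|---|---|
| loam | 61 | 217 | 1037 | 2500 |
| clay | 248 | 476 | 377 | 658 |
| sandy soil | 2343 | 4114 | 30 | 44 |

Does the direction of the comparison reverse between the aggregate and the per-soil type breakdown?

Loam: Blend 3 61/217 = 28.1%, the synthetic mix 1037/2500 = 41.5% → the synthetic mix
Clay: Blend 3 248/476 = 52.1%, the synthetic mix 377/658 = 57.3% → the synthetic mix
Sandy soil: Blend 3 2343/4114 = 57.0%, the synthetic mix 30/44 = 68.2% → the synthetic mix
Overall: Blend 3 2652/4807 = 55.2%, the synthetic mix 1444/3202 = 45.1% → Blend 3
The synthetic mix wins each soil group but Blend 3 wins overall — the comparison reverses. The synthetic mix's plots skew toward loam, which has a lower base rate.

Yes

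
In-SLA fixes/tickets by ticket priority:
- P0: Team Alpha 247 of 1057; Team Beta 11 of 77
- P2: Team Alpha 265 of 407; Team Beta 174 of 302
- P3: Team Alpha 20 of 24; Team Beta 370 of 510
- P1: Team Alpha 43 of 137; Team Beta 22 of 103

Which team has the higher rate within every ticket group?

Team Alpha

P0: Team Alpha 247/1057 = 23.4%, Team Beta 11/77 = 14.3% → Team Alpha
P2: Team Alpha 265/407 = 65.1%, Team Beta 174/302 = 57.6% → Team Alpha
P3: Team Alpha 20/24 = 83.3%, Team Beta 370/510 = 72.5% → Team Alpha
P1: Team Alpha 43/137 = 31.4%, Team Beta 22/103 = 21.4% → Team Alpha
Team Alpha has the higher rate in all 4 groups.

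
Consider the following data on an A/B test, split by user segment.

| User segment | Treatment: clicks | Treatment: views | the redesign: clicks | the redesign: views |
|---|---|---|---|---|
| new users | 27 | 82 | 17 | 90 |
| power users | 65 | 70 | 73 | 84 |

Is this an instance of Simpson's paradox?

New users: Treatment 27/82 = 32.9%, the redesign 17/90 = 18.9% → Treatment
Power users: Treatment 65/70 = 92.9%, the redesign 73/84 = 86.9% → Treatment
Overall: Treatment 92/152 = 60.5%, the redesign 90/174 = 51.7% → Treatment
Treatment wins overall and in every user group — no reversal.

No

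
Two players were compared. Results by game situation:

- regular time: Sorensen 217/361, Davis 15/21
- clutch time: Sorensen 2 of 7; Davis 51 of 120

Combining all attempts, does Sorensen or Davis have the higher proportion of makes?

Regular time: Sorensen 217/361 = 60.1%, Davis 15/21 = 71.4% → Davis
Clutch time: Sorensen 2/7 = 28.6%, Davis 51/120 = 42.5% → Davis
Overall: Sorensen 219/368 = 59.5%, Davis 66/141 = 46.8% → Sorensen
(Davis wins every game group but Sorensen wins overall — Davis's attempts skew toward the low-rate clutch time group.)

Sorensen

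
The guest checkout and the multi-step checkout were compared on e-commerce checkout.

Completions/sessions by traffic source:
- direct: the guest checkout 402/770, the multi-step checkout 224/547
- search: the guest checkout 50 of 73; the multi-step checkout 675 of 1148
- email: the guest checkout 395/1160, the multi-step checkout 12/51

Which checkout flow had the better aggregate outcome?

the multi-step checkout

Direct: the guest checkout 402/770 = 52.2%, the multi-step checkout 224/547 = 41.0% → the guest checkout
Search: the guest checkout 50/73 = 68.5%, the multi-step checkout 675/1148 = 58.8% → the guest checkout
Email: the guest checkout 395/1160 = 34.1%, the multi-step checkout 12/51 = 23.5% → the guest checkout
Overall: the guest checkout 847/2003 = 42.3%, the multi-step checkout 911/1746 = 52.2% → the multi-step checkout
(The guest checkout wins every traffic group but the multi-step checkout wins overall — the guest checkout's sessions skew toward the low-rate email group.)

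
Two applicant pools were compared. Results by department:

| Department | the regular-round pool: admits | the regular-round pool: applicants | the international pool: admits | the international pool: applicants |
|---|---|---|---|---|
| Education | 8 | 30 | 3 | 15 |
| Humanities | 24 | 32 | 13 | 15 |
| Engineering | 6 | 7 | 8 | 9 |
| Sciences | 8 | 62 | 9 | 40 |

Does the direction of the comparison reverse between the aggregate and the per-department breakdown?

No

Education: the regular-round pool 8/30 = 26.7%, the international pool 3/15 = 20.0% → the regular-round pool
Humanities: the regular-round pool 24/32 = 75.0%, the international pool 13/15 = 86.7% → the international pool
Engineering: the regular-round pool 6/7 = 85.7%, the international pool 8/9 = 88.9% → the international pool
Sciences: the regular-round pool 8/62 = 12.9%, the international pool 9/40 = 22.5% → the international pool
Overall: the regular-round pool 46/131 = 35.1%, the international pool 33/79 = 41.8% → the international pool
Neither sweeps: the regular-round pool wins 1 of 4 groups, the international pool wins 3. The international pool wins overall but not every group — no Simpson reversal.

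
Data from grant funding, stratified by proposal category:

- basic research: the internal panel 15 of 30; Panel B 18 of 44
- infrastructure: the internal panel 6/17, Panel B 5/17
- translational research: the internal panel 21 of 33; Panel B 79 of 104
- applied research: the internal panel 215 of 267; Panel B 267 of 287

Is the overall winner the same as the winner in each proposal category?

No

Basic research: the internal panel 15/30 = 50.0%, Panel B 18/44 = 40.9% → the internal panel
Infrastructure: the internal panel 6/17 = 35.3%, Panel B 5/17 = 29.4% → the internal panel
Translational research: the internal panel 21/33 = 63.6%, Panel B 79/104 = 76.0% → Panel B
Applied research: the internal panel 215/267 = 80.5%, Panel B 267/287 = 93.0% → Panel B
Overall: the internal panel 257/347 = 74.1%, Panel B 369/452 = 81.6% → Panel B
Neither sweeps: the internal panel wins 2 of 4 groups, Panel B wins 2. Panel B wins overall but not every group — no Simpson reversal.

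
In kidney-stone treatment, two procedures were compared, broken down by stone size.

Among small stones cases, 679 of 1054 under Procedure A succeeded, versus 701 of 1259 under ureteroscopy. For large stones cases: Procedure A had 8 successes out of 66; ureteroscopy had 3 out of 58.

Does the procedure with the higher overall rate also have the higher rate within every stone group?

Yes

Small stones: Procedure A 679/1054 = 64.4%, ureteroscopy 701/1259 = 55.7% → Procedure A
Large stones: Procedure A 8/66 = 12.1%, ureteroscopy 3/58 = 5.2% → Procedure A
Overall: Procedure A 687/1120 = 61.3%, ureteroscopy 704/1317 = 53.5% → Procedure A
Procedure A wins overall and in every stone group — no reversal.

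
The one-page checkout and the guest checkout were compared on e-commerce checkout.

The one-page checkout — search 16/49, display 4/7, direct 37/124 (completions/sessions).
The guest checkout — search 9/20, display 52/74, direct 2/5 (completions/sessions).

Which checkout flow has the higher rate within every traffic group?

the guest checkout

Search: the one-page checkout 16/49 = 32.7%, the guest checkout 9/20 = 45.0% → the guest checkout
Display: the one-page checkout 4/7 = 57.1%, the guest checkout 52/74 = 70.3% → the guest checkout
Direct: the one-page checkout 37/124 = 29.8%, the guest checkout 2/5 = 40.0% → the guest checkout
The guest checkout has the higher rate in all 3 groups.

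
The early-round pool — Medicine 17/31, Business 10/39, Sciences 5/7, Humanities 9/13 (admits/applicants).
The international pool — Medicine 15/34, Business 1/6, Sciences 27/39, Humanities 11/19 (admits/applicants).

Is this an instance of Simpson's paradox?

Medicine: the early-round pool 17/31 = 54.8%, the international pool 15/34 = 44.1% → the early-round pool
Business: the early-round pool 10/39 = 25.6%, the international pool 1/6 = 16.7% → the early-round pool
Sciences: the early-round pool 5/7 = 71.4%, the international pool 27/39 = 69.2% → the early-round pool
Humanities: the early-round pool 9/13 = 69.2%, the international pool 11/19 = 57.9% → the early-round pool
Overall: the early-round pool 41/90 = 45.6%, the international pool 54/98 = 55.1% → the international pool
The early-round pool wins each department group but the international pool wins overall — the comparison reverses. The early-round pool's applicants skew toward Business, which has a lower base rate.

Yes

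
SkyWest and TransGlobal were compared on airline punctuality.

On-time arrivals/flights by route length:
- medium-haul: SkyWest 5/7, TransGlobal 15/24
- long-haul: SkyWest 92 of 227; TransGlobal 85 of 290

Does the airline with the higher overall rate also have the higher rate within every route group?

Yes

Medium-haul: SkyWest 5/7 = 71.4%, TransGlobal 15/24 = 62.5% → SkyWest
Long-haul: SkyWest 92/227 = 40.5%, TransGlobal 85/290 = 29.3% → SkyWest
Overall: SkyWest 97/234 = 41.5%, TransGlobal 100/314 = 31.8% → SkyWest
SkyWest wins overall and in every route group — no reversal.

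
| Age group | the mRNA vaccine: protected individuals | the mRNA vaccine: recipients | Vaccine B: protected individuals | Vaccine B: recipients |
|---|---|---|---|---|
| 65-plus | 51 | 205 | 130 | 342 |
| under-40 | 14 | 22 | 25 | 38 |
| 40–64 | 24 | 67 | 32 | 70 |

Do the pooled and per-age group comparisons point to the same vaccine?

65-plus: the mRNA vaccine 51/205 = 24.9%, Vaccine B 130/342 = 38.0% → Vaccine B
Under-40: the mRNA vaccine 14/22 = 63.6%, Vaccine B 25/38 = 65.8% → Vaccine B
40–64: the mRNA vaccine 24/67 = 35.8%, Vaccine B 32/70 = 45.7% → Vaccine B
Overall: the mRNA vaccine 89/294 = 30.3%, Vaccine B 187/450 = 41.6% → Vaccine B
Vaccine B wins overall and in every age group — no reversal.

Yes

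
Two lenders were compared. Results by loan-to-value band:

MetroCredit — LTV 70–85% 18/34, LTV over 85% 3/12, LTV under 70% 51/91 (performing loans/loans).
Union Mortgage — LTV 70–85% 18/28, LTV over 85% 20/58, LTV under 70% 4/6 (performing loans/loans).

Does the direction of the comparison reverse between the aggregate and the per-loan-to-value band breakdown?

LTV 70–85%: MetroCredit 18/34 = 52.9%, Union Mortgage 18/28 = 64.3% → Union Mortgage
LTV over 85%: MetroCredit 3/12 = 25.0%, Union Mortgage 20/58 = 34.5% → Union Mortgage
LTV under 70%: MetroCredit 51/91 = 56.0%, Union Mortgage 4/6 = 66.7% → Union Mortgage
Overall: MetroCredit 72/137 = 52.6%, Union Mortgage 42/92 = 45.7% → MetroCredit
Union Mortgage wins each loan-to-value group but MetroCredit wins overall — the comparison reverses. Union Mortgage's loans skew toward LTV over 85%, which has a lower base rate.

Yes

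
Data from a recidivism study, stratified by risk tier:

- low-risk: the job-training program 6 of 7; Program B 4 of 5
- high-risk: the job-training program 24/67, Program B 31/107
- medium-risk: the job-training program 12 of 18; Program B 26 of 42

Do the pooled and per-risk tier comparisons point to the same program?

Low-risk: the job-training program 6/7 = 85.7%, Program B 4/5 = 80.0% → the job-training program
High-risk: the job-training program 24/67 = 35.8%, Program B 31/107 = 29.0% → the job-training program
Medium-risk: the job-training program 12/18 = 66.7%, Program B 26/42 = 61.9% → the job-training program
Overall: the job-training program 42/92 = 45.7%, Program B 61/154 = 39.6% → the job-training program
The job-training program wins overall and in every risk group — no reversal.

Yes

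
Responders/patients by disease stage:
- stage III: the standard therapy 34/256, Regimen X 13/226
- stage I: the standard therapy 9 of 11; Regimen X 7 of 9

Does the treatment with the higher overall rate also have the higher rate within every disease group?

Yes

Stage III: the standard therapy 34/256 = 13.3%, Regimen X 13/226 = 5.8% → the standard therapy
Stage I: the standard therapy 9/11 = 81.8%, Regimen X 7/9 = 77.8% → the standard therapy
Overall: the standard therapy 43/267 = 16.1%, Regimen X 20/235 = 8.5% → the standard therapy
The standard therapy wins overall and in every disease group — no reversal.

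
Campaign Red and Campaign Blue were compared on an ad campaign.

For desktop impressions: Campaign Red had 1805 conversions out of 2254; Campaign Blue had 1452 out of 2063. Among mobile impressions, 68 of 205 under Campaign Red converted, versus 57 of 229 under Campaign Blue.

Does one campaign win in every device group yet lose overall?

No

Desktop: Campaign Red 1805/2254 = 80.1%, Campaign Blue 1452/2063 = 70.4% → Campaign Red
Mobile: Campaign Red 68/205 = 33.2%, Campaign Blue 57/229 = 24.9% → Campaign Red
Overall: Campaign Red 1873/2459 = 76.2%, Campaign Blue 1509/2292 = 65.8% → Campaign Red
Campaign Red wins overall and in every device group — no reversal.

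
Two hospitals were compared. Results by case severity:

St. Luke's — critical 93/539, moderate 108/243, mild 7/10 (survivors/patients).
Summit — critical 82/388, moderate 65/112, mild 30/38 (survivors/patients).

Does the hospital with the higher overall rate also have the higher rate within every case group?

Yes

Critical: St. Luke's 93/539 = 17.3%, Summit 82/388 = 21.1% → Summit
Moderate: St. Luke's 108/243 = 44.4%, Summit 65/112 = 58.0% → Summit
Mild: St. Luke's 7/10 = 70.0%, Summit 30/38 = 78.9% → Summit
Overall: St. Luke's 208/792 = 26.3%, Summit 177/538 = 32.9% → Summit
Summit wins overall and in every case group — no reversal.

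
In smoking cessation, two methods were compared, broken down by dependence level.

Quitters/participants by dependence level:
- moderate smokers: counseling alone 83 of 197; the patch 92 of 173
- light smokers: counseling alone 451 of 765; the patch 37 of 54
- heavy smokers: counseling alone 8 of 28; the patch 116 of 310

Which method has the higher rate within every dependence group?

Moderate smokers: counseling alone 83/197 = 42.1%, the patch 92/173 = 53.2% → the patch
Light smokers: counseling alone 451/765 = 59.0%, the patch 37/54 = 68.5% → the patch
Heavy smokers: counseling alone 8/28 = 28.6%, the patch 116/310 = 37.4% → the patch
The patch has the higher rate in all 3 groups.

the patch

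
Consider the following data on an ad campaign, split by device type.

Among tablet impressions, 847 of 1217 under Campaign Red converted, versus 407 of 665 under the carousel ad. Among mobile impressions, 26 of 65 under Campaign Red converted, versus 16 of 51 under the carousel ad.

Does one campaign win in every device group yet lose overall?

No

Tablet: Campaign Red 847/1217 = 69.6%, the carousel ad 407/665 = 61.2% → Campaign Red
Mobile: Campaign Red 26/65 = 40.0%, the carousel ad 16/51 = 31.4% → Campaign Red
Overall: Campaign Red 873/1282 = 68.1%, the carousel ad 423/716 = 59.1% → Campaign Red
Campaign Red wins overall and in every device group — no reversal.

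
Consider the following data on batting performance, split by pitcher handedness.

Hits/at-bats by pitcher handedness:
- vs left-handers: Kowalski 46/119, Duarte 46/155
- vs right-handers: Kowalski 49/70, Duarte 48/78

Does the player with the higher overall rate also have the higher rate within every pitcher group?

Yes

Vs left-handers: Kowalski 46/119 = 38.7%, Duarte 46/155 = 29.7% → Kowalski
Vs right-handers: Kowalski 49/70 = 70.0%, Duarte 48/78 = 61.5% → Kowalski
Overall: Kowalski 95/189 = 50.3%, Duarte 94/233 = 40.3% → Kowalski
Kowalski wins overall and in every pitcher group — no reversal.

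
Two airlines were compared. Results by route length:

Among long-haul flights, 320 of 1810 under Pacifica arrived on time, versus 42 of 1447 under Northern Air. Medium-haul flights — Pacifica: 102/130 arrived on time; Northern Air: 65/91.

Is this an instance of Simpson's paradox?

No

Long-haul: Pacifica 320/1810 = 17.7%, Northern Air 42/1447 = 2.9% → Pacifica
Medium-haul: Pacifica 102/130 = 78.5%, Northern Air 65/91 = 71.4% → Pacifica
Overall: Pacifica 422/1940 = 21.8%, Northern Air 107/1538 = 7.0% → Pacifica
Pacifica wins overall and in every route group — no reversal.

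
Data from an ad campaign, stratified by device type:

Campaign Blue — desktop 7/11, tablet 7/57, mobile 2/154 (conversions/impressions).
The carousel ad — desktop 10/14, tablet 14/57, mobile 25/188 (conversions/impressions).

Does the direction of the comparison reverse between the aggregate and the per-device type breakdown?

Desktop: Campaign Blue 7/11 = 63.6%, the carousel ad 10/14 = 71.4% → the carousel ad
Tablet: Campaign Blue 7/57 = 12.3%, the carousel ad 14/57 = 24.6% → the carousel ad
Mobile: Campaign Blue 2/154 = 1.3%, the carousel ad 25/188 = 13.3% → the carousel ad
Overall: Campaign Blue 16/222 = 7.2%, the carousel ad 49/259 = 18.9% → the carousel ad
The carousel ad wins overall and in every device group — no reversal.

No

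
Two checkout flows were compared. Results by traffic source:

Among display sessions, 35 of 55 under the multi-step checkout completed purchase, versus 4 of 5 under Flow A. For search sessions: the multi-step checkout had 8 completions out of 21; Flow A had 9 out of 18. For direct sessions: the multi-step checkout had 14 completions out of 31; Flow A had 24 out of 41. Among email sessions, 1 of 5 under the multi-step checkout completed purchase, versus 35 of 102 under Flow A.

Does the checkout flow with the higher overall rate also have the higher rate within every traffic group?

No

Display: the multi-step checkout 35/55 = 63.6%, Flow A 4/5 = 80.0% → Flow A
Search: the multi-step checkout 8/21 = 38.1%, Flow A 9/18 = 50.0% → Flow A
Direct: the multi-step checkout 14/31 = 45.2%, Flow A 24/41 = 58.5% → Flow A
Email: the multi-step checkout 1/5 = 20.0%, Flow A 35/102 = 34.3% → Flow A
Overall: the multi-step checkout 58/112 = 51.8%, Flow A 72/166 = 43.4% → the multi-step checkout
Flow A wins each traffic group but the multi-step checkout wins overall — the comparison reverses. Flow A's sessions skew toward email, which has a lower base rate.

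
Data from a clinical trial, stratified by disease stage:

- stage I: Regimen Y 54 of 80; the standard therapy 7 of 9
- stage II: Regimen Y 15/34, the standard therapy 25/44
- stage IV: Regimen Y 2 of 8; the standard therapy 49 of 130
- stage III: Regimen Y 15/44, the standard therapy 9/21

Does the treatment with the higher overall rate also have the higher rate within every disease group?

No

Stage I: Regimen Y 54/80 = 67.5%, the standard therapy 7/9 = 77.8% → the standard therapy
Stage II: Regimen Y 15/34 = 44.1%, the standard therapy 25/44 = 56.8% → the standard therapy
Stage IV: Regimen Y 2/8 = 25.0%, the standard therapy 49/130 = 37.7% → the standard therapy
Stage III: Regimen Y 15/44 = 34.1%, the standard therapy 9/21 = 42.9% → the standard therapy
Overall: Regimen Y 86/166 = 51.8%, the standard therapy 90/204 = 44.1% → Regimen Y
The standard therapy wins each disease group but Regimen Y wins overall — the comparison reverses. The standard therapy's patients skew toward stage IV, which has a lower base rate.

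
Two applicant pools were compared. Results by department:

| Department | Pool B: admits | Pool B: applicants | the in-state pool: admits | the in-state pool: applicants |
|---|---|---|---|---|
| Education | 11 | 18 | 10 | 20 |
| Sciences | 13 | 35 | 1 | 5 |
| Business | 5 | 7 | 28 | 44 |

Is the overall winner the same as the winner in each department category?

Education: Pool B 11/18 = 61.1%, the in-state pool 10/20 = 50.0% → Pool B
Sciences: Pool B 13/35 = 37.1%, the in-state pool 1/5 = 20.0% → Pool B
Business: Pool B 5/7 = 71.4%, the in-state pool 28/44 = 63.6% → Pool B
Overall: Pool B 29/60 = 48.3%, the in-state pool 39/69 = 56.5% → the in-state pool
Pool B wins each department group but the in-state pool wins overall — the comparison reverses. Pool B's applicants skew toward Sciences, which has a lower base rate.

No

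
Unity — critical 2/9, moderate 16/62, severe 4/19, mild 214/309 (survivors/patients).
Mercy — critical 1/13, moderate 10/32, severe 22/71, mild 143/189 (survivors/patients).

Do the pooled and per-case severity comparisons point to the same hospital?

Critical: Unity 2/9 = 22.2%, Mercy 1/13 = 7.7% → Unity
Moderate: Unity 16/62 = 25.8%, Mercy 10/32 = 31.2% → Mercy
Severe: Unity 4/19 = 21.1%, Mercy 22/71 = 31.0% → Mercy
Mild: Unity 214/309 = 69.3%, Mercy 143/189 = 75.7% → Mercy
Overall: Unity 236/399 = 59.1%, Mercy 176/305 = 57.7% → Unity
Neither sweeps: Unity wins 1 of 4 groups, Mercy wins 3. Unity wins overall but not every group — no Simpson reversal.

No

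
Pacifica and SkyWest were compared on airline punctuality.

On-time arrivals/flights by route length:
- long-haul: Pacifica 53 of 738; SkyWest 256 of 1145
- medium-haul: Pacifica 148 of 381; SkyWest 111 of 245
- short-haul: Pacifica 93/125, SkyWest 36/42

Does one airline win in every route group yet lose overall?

No

Long-haul: Pacifica 53/738 = 7.2%, SkyWest 256/1145 = 22.4% → SkyWest
Medium-haul: Pacifica 148/381 = 38.8%, SkyWest 111/245 = 45.3% → SkyWest
Short-haul: Pacifica 93/125 = 74.4%, SkyWest 36/42 = 85.7% → SkyWest
Overall: Pacifica 294/1244 = 23.6%, SkyWest 403/1432 = 28.1% → SkyWest
SkyWest wins overall and in every route group — no reversal.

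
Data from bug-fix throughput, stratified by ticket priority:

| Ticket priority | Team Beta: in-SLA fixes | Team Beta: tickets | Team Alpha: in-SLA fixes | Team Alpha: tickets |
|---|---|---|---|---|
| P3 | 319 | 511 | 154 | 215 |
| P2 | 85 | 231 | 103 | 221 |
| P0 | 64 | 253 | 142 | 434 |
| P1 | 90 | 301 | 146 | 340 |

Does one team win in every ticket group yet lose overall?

P3: Team Beta 319/511 = 62.4%, Team Alpha 154/215 = 71.6% → Team Alpha
P2: Team Beta 85/231 = 36.8%, Team Alpha 103/221 = 46.6% → Team Alpha
P0: Team Beta 64/253 = 25.3%, Team Alpha 142/434 = 32.7% → Team Alpha
P1: Team Beta 90/301 = 29.9%, Team Alpha 146/340 = 42.9% → Team Alpha
Overall: Team Beta 558/1296 = 43.1%, Team Alpha 545/1210 = 45.0% → Team Alpha
Team Alpha wins overall and in every ticket group — no reversal.

No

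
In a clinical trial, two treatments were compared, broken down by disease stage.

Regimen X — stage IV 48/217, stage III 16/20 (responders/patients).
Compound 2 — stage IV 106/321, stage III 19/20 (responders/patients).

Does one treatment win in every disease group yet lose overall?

Stage IV: Regimen X 48/217 = 22.1%, Compound 2 106/321 = 33.0% → Compound 2
Stage III: Regimen X 16/20 = 80.0%, Compound 2 19/20 = 95.0% → Compound 2
Overall: Regimen X 64/237 = 27.0%, Compound 2 125/341 = 36.7% → Compound 2
Compound 2 wins overall and in every disease group — no reversal.

No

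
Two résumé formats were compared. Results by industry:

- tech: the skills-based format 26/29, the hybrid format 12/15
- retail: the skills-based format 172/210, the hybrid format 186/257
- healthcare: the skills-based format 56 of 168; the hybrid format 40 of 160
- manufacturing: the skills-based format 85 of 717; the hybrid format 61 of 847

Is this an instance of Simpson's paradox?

No

Tech: the skills-based format 26/29 = 89.7%, the hybrid format 12/15 = 80.0% → the skills-based format
Retail: the skills-based format 172/210 = 81.9%, the hybrid format 186/257 = 72.4% → the skills-based format
Healthcare: the skills-based format 56/168 = 33.3%, the hybrid format 40/160 = 25.0% → the skills-based format
Manufacturing: the skills-based format 85/717 = 11.9%, the hybrid format 61/847 = 7.2% → the skills-based format
Overall: the skills-based format 339/1124 = 30.2%, the hybrid format 299/1279 = 23.4% → the skills-based format
The skills-based format wins overall and in every industry group — no reversal.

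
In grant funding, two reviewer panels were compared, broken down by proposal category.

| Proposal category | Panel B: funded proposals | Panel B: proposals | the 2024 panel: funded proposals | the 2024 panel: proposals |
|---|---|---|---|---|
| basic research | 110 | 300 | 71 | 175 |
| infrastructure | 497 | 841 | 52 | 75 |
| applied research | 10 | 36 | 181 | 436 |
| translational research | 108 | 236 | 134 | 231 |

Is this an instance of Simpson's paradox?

Yes

Basic research: Panel B 110/300 = 36.7%, the 2024 panel 71/175 = 40.6% → the 2024 panel
Infrastructure: Panel B 497/841 = 59.1%, the 2024 panel 52/75 = 69.3% → the 2024 panel
Applied research: Panel B 10/36 = 27.8%, the 2024 panel 181/436 = 41.5% → the 2024 panel
Translational research: Panel B 108/236 = 45.8%, the 2024 panel 134/231 = 58.0% → the 2024 panel
Overall: Panel B 725/1413 = 51.3%, the 2024 panel 438/917 = 47.8% → Panel B
The 2024 panel wins each proposal group but Panel B wins overall — the comparison reverses. The 2024 panel's proposals skew toward applied research, which has a lower base rate.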